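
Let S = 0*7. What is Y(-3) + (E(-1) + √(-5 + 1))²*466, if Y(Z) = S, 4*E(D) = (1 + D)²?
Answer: -1864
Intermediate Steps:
E(D) = (1 + D)²/4
S = 0
Y(Z) = 0
Y(-3) + (E(-1) + √(-5 + 1))²*466 = 0 + ((1 - 1)²/4 + √(-5 + 1))²*466 = 0 + ((¼)*0² + √(-4))²*466 = 0 + ((¼)*0 + 2*I)²*466 = 0 + (0 + 2*I)²*466 = 0 + (2*I)²*466 = 0 - 4*466 = 0 - 1864 = -1864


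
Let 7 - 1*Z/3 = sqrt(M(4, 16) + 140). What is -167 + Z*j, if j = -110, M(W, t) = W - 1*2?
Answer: -2477 + 330*sqrt(142) ≈ 1455.4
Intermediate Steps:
M(W, t) = -2 + W (M(W, t) = W - 2 = -2 + W)
Z = 21 - 3*sqrt(142) (Z = 21 - 3*sqrt((-2 + 4) + 140) = 21 - 3*sqrt(2 + 140) = 21 - 3*sqrt(142) ≈ -14.749)
-167 + Z*j = -167 + (21 - 3*sqrt(142))*(-110) = -167 + (-2310 + 330*sqrt(142)) = -2477 + 330*sqrt(142)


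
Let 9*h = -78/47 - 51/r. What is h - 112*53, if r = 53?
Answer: -44361905/7473 ≈ -5936.3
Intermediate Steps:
h = -2177/7473 (h = (-78/47 - 51/53)/9 = (⅑)*(-6531/2491) = -2177/7473 ≈ -0.29132)
h - 112*53 = -2177/7473 - 112*53 = -2177/7473 - 5936 = -44361905/7473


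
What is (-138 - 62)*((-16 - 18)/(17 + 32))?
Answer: 6800/49 ≈ 138.78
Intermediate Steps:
(-138 - 62)*((-16 - 18)/(17 + 32)) = -(-6800)/49 = -200*(-34/49) = 6800/49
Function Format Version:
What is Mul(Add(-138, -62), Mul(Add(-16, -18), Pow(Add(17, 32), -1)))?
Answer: Rational(6800, 49) ≈ 138.78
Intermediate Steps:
Mul(Add(-138, -62), Mul(Add(-16, -18), Pow(Add(17, 32), -1))) = Mul(-200, Mul(-34, Pow(49, -1))) = Mul(-200, Mul(-34, Rational(1, 49))) = Mul(-200, Rational(-34, 49)) = Rational(6800, 49)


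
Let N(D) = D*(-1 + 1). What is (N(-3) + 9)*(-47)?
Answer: -423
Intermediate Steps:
N(D) = 0 (N(D) = D*0 = 0)
(N(-3) + 9)*(-47) = (0 + 9)*(-47) = 9*(-47) = -423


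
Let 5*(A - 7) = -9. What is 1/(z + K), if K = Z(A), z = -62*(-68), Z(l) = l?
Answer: 5/21106 ≈ 0.00023690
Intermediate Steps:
A = 26/5 (A = 7 + (1/5)*(-9) = 7 - 9/5 = 26/5 ≈ 5.2000)
z = 4216
K = 26/5 ≈ 5.2000
1/(z + K) = 1/(4216 + 26/5) = 1/(21106/5) = 5/21106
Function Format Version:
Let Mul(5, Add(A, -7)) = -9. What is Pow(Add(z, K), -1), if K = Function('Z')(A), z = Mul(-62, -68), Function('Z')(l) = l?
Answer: Rational(5, 21106) ≈ 0.00023690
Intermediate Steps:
A = Rational(26, 5) (A = Add(7, Mul(Rational(1, 5), -9)) = Add(7, Rational(-9, 5)) = Rational(26, 5) ≈ 5.2000)
z = 4216
K = Rational(26, 5) ≈ 5.2000
Pow(Add(z, K), -1) = Pow(Add(4216, Rational(26, 5)), -1) = Pow(Rational(21106, 5), -1) = Rational(5, 21106)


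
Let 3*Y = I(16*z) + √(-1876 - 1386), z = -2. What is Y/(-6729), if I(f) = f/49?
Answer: 32/989163 - I*√3262/20187 ≈ 3.2351e-5 - 0.0028292*I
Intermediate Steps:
I(f) = f/49 (I(f) = f*(1/49) = f/49)
Y = -32/147 + I*√3262/3 (Y = ((16*(-2))/49 + √(-1876 - 1386))/3 = ((1/49)*(-32) + √(-3262))/3 = (-32/49 + I*√3262)/3 = -32/147 + I*√3262/3 ≈ -0.21769 + 19.038*I)
Y/(-6729) = (-32/147 + I*√3262/3)/(-6729) = (-32/147 + I*√3262/3)*(-1/6729) = 32/989163 - I*√3262/20187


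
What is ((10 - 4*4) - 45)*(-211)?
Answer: 10761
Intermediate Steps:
((10 - 4*4) - 45)*(-211) = ((10 - 16) - 45)*(-211) = (-6 - 45)*(-211) = -51*(-211) = 10761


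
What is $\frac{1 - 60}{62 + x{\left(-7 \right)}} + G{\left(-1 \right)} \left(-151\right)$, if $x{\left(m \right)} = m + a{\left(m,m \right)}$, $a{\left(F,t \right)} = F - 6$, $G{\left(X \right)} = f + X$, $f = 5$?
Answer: $- \frac{25427}{42} \approx -605.4$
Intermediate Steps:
$G{\left(X \right)} = 5 + X$
$a{\left(F,t \right)} = -6 + F$ ($a{\left(F,t \right)} = F - 6 = -6 + F$)
$x{\left(m \right)} = -6 + 2 m$ ($x{\left(m \right)} = m + \left(-6 + m\right) = -6 + 2 m$)
$\frac{1 - 60}{62 + x{\left(-7 \right)}} + G{\left(-1 \right)} \left(-151\right) = \frac{1 - 60}{62 + \left(-6 + 2 \left(-7\right)\right)} + \left(5 - 1\right) \left(-151\right) = - \frac{59}{62 - 20} + 4 \left(-151\right) = - \frac{59}{62 - 20} - 604 = - \frac{59}{42} - 604 = - \frac{25427}{42}$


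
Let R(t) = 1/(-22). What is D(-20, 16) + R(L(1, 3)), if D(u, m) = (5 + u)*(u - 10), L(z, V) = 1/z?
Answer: 9899/22 ≈ 449.95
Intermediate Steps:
L(z, V) = 1/z
R(t) = -1/22
D(u, m) = (-10 + u)*(5 + u) (D(u, m) = (5 + u)*(-10 + u) = (-10 + u)*(5 + u))
D(-20, 16) + R(L(1, 3)) = (-50 + (-20)² - 5*(-20)) - 1/22 = (-50 + 400 + 100) - 1/22 = 450 - 1/22 = 9899/22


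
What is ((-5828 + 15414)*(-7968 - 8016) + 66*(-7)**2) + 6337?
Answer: -153213053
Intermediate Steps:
((-5828 + 15414)*(-7968 - 8016) + 66*(-7)**2) + 6337 = (9586*(-15984) + 66*49) + 6337 = (-153222624 + 3234) + 6337 = -153219390 + 6337 = -153213053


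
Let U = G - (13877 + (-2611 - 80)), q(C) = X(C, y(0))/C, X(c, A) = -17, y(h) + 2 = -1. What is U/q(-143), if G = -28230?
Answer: -5636488/17 ≈ -3.3156e+5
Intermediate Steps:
y(h) = -3 (y(h) = -2 - 1 = -3)
q(C) = -17/C
U = -39416 (U = -28230 - (13877 + (-2611 - 80)) = -28230 - (13877 - 2691) = -28230 - 1*11186 = -28230 - 11186 = -39416)
U/q(-143) = -39416/((-17/(-143))) = -39416/((-17*(-1/143))) = -39416/17/143 = -39416*143/17 = -5636488/17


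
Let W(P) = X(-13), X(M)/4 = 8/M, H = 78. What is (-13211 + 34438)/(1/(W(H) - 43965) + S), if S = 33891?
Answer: 12132864979/19371316094 ≈ 0.62633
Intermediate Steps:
X(M) = 32/M (X(M) = 4*(8/M) = 32/M)
W(P) = -32/13 (W(P) = 32/(-13) = 32*(-1/13) = -32/13)
(-13211 + 34438)/(1/(W(H) - 43965) + S) = (-13211 + 34438)/(1/(-32/13 - 43965) + 33891) = 21227/(1/(-571577/13) + 33891) = 21227/(-13/571577 + 33891) = 21227/(19371316094/571577) = 21227*(571577/19371316094) = 12132864979/19371316094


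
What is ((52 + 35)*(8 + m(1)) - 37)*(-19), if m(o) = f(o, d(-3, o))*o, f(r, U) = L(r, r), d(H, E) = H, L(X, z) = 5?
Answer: -20786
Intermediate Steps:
f(r, U) = 5
m(o) = 5*o
((52 + 35)*(8 + m(1)) - 37)*(-19) = ((52 + 35)*(8 + 5*1) - 37)*(-19) = (87*(8 + 5) - 37)*(-19) = (87*13 - 37)*(-19) = (1131 - 37)*(-19) = 1094*(-19) = -20786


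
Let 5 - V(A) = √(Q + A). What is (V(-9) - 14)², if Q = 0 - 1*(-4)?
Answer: (9 + I*√5)² ≈ 76.0 + 40.249*I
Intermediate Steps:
Q = 4 (Q = 0 + 4 = 4)
V(A) = 5 - √(4 + A)
(V(-9) - 14)² = ((5 - √(4 - 9)) - 14)² = ((5 - √(-5)) - 14)² = ((5 - I*√5) - 14)² = (-9 - I*√5)²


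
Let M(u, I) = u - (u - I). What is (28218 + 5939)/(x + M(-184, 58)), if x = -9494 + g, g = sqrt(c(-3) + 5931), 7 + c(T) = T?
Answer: -322305452/89032175 - 34157*sqrt(5921)/89032175 ≈ -3.6496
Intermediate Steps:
c(T) = -7 + T
M(u, I) = I (M(u, I) = u + (I - u) = I)
g = sqrt(5921) (g = sqrt((-7 - 3) + 5931) = sqrt(-10 + 5931) = sqrt(5921) ≈ 76.948)
x = -9494 + sqrt(5921) ≈ -9417.0
(28218 + 5939)/(x + M(-184, 58)) = (28218 + 5939)/((-9494 + sqrt(5921)) + 58) = 34157/(-9436 + sqrt(5921))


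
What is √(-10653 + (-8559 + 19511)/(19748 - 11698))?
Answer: I*√6902528689/805 ≈ 103.21*I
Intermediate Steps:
√(-10653 + (-8559 + 19511)/(19748 - 11698)) = √(-10653 + 10952/8050) = √(-10653 + 10952*(1/8050)) = √(-10653 + 5476/4025) = √(-42872849/4025) = I*√6902528689/805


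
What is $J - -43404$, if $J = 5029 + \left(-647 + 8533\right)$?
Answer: $56319$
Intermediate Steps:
$J = 12915$ ($J = 5029 + 7886 = 12915$)
$J - -43404 = 12915 - -43404 = 12915 + 43404 = 56319$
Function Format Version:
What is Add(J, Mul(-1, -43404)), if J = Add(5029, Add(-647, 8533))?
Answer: 56319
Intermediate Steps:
J = 12915 (J = Add(5029, 7886) = 12915)
Add(J, Mul(-1, -43404)) = Add(12915, Mul(-1, -43404)) = Add(12915, 43404) = 56319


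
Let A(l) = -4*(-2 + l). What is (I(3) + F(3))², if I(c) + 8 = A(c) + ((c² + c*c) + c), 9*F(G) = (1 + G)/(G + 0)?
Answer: 61009/729 ≈ 83.689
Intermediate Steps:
A(l) = 8 - 4*l
F(G) = (1 + G)/(9*G) (F(G) = ((1 + G)/(G + 0))/9 = ((1 + G)/G)/9 = (1 + G)/(9*G))
I(c) = -3*c + 2*c² (I(c) = -8 + ((8 - 4*c) + ((c² + c*c) + c)) = -8 + ((8 - 4*c) + ((c² + c²) + c)) = -8 + ((8 - 4*c) + (2*c² + c)) = -8 + ((8 - 4*c) + (c + 2*c²)) = -8 + (8 - 3*c + 2*c²) = -3*c + 2*c²)
(I(3) + F(3))² = (3*(-3 + 2*3) + (⅑)*(1 + 3)/3)² = (3*(-3 + 6) + (⅑)*(⅓)*4)² = (3*3 + 4/27)² = (9 + 4/27)² = (247/27)² = 61009/729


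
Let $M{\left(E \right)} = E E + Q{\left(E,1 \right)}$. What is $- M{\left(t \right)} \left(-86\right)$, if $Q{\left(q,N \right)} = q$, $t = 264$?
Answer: $6016560$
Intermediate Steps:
$M{\left(E \right)} = E + E^{2}$ ($M{\left(E \right)} = E E + E = E^{2} + E = E + E^{2}$)
$- M{\left(t \right)} \left(-86\right) = - 264 \left(1 + 264\right) \left(-86\right) = - 264 \cdot 265 \left(-86\right) = - 69960 \left(-86\right) = \left(-1\right) \left(-6016560\right) = 6016560$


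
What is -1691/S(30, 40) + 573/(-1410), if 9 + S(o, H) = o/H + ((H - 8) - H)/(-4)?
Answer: 634861/2350 ≈ 270.15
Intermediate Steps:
S(o, H) = -7 + o/H (S(o, H) = -9 + (o/H + ((H - 8) - H)/(-4)) = -9 + (o/H + ((-8 + H) - H)*(-¼)) = -9 + (o/H - 8*(-¼)) = -9 + (o/H + 2) = -9 + (2 + o/H) = -7 + o/H)
-1691/S(30, 40) + 573/(-1410) = -1691/(-7 + 30/40) + 573/(-1410) = -1691/(-7 + 30*(1/40)) + 573*(-1/1410) = -1691/(-7 + ¾) - 191/470 = -1691/(-25/4) - 191/470 = -1691*(-4/25) - 191/470 = 6764/25 - 191/470 = 634861/2350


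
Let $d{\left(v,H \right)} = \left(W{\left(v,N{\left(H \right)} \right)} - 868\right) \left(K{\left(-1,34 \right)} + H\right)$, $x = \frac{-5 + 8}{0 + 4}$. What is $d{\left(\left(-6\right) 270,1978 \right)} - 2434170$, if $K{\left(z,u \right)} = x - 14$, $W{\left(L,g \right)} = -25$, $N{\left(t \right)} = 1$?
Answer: $- \frac{16754767}{4} \approx -4.1887 \cdot 10^{6}$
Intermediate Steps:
$x = \frac{3}{4} \approx 0.75$
$K{\left(z,u \right)} = - \frac{53}{4}$ ($K{\left(z,u \right)} = \frac{3}{4} - 14 = - \frac{53}{4}$)
$d{\left(v,H \right)} = \frac{47329}{4} - 893 H$ ($d{\left(v,H \right)} = \left(-25 - 868\right) \left(- \frac{53}{4} + H\right) = - 893 \left(- \frac{53}{4} + H\right) = \frac{47329}{4} - 893 H$)
$d{\left(\left(-6\right) 270,1978 \right)} - 2434170 = \left(\frac{47329}{4} - 1766354\right) - 2434170 = - \frac{7018087}{4} - 2434170 = - \frac{16754767}{4}$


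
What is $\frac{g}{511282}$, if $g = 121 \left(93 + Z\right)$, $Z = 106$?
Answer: $\frac{24079}{511282} \approx 0.047095$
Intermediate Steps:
$g = 24079$ ($g = 121 \left(93 + 106\right) = 121 \cdot 199 = 24079$)
$\frac{g}{511282} = \frac{24079}{511282}$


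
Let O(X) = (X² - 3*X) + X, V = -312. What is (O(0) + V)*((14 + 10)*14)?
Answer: -104832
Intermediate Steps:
O(X) = X² - 2*X
(O(0) + V)*((14 + 10)*14) = (0*(-2 + 0) - 312)*((14 + 10)*14) = (0*(-2) - 312)*(24*14) = (0 - 312)*336 = -312*336 = -104832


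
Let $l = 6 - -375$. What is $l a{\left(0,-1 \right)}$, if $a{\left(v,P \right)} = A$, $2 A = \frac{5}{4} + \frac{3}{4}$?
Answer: $381$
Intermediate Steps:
$A = 1$ ($A = \frac{\frac{5}{4} + \frac{3}{4}}{2} = \frac{1}{2} \cdot 2 = 1$)
$a{\left(v,P \right)} = 1$
$l = 381$ ($l = 6 + 375 = 381$)
$l a{\left(0,-1 \right)} = 381 \cdot 1 = 381$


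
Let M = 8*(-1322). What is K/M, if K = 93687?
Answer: -93687/10576 ≈ -8.8585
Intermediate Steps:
M = -10576
K/M = 93687/(-10576) = 93687*(-1/10576) = -93687/10576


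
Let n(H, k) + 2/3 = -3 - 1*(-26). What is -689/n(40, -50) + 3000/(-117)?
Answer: -147613/2613 ≈ -56.492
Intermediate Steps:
n(H, k) = 67/3 (n(H, k) = -⅔ + (-3 - 1*(-26)) = -⅔ + (-3 + 26) = -⅔ + 23 = 67/3)
-689/n(40, -50) + 3000/(-117) = -689/67/3 + 3000/(-117) = -689*3/67 + 3000*(-1/117) = -2067/67 - 1000/39 = -147613/2613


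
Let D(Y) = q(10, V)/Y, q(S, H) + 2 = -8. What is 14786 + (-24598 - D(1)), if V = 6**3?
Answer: -9802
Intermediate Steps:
V = 216
q(S, H) = -10 (q(S, H) = -2 - 8 = -10)
D(Y) = -10/Y
14786 + (-24598 - D(1)) = 14786 + (-24598 - (-10)/1) = 14786 + (-24598 - (-10)) = 14786 + (-24598 - 1*(-10)) = 14786 + (-24598 + 10) = 14786 - 24588 = -9802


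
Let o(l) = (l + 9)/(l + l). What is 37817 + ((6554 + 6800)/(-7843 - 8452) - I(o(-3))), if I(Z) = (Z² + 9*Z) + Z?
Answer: 616361316/16295 ≈ 37825.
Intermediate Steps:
o(l) = (9 + l)/(2*l) (o(l) = (9 + l)/((2*l)) = (9 + l)*(1/(2*l)) = (9 + l)/(2*l))
I(Z) = Z² + 10*Z
37817 + ((6554 + 6800)/(-7843 - 8452) - I(o(-3))) = 37817 + ((6554 + 6800)/(-7843 - 8452) - (½)*(9 - 3)/(-3)*(10 + (½)*(9 - 3)/(-3))) = 37817 + (13354/(-16295) - (½)*(-⅓)*6*(10 + (½)*(-⅓)*6)) = 37817 + (13354*(-1/16295) - (-1)*(10 - 1)) = 37817 + (-13354/16295 - (-1)*9) = 37817 + (-13354/16295 - 1*(-9)) = 37817 + (-13354/16295 + 9) = 37817 + 133301/16295 = 616361316/16295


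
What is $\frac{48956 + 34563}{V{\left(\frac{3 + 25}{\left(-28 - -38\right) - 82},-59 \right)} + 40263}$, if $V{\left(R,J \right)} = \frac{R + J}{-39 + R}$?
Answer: $\frac{59214971}{28547536} \approx 2.0743$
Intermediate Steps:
$V{\left(R,J \right)} = \frac{J + R}{-39 + R}$
$\frac{48956 + 34563}{V{\left(\frac{3 + 25}{\left(-28 - -38\right) - 82},-59 \right)} + 40263} = \frac{48956 + 34563}{\frac{-59 + \frac{3 + 25}{\left(-28 - -38\right) - 82}}{-39 + \frac{3 + 25}{\left(-28 - -38\right) - 82}} + 40263} = \frac{83519}{\frac{-59 + \frac{28}{\left(-28 + 38\right) - 82}}{-39 + \frac{28}{\left(-28 + 38\right) - 82}} + 40263} = \frac{83519}{\frac{-59 + \frac{28}{10 - 82}}{-39 + \frac{28}{10 - 82}} + 40263} = \frac{83519}{\frac{-59 + \frac{28}{-72}}{-39 + \frac{28}{-72}} + 40263} = \frac{83519}{\frac{-59 + 28 \left(- \frac{1}{72}\right)}{-39 + 28 \left(- \frac{1}{72}\right)} + 40263} = \frac{83519}{\frac{-59 - \frac{7}{18}}{-39 - \frac{7}{18}} + 40263} = \frac{83519}{\frac{1}{- \frac{709}{18}} \left(- \frac{1069}{18}\right) + 40263} = \frac{83519}{\left(- \frac{18}{709}\right) \left(- \frac{1069}{18}\right) + 40263} = \frac{83519}{\frac{1069}{709} + 40263} = \frac{83519}{\frac{28547536}{709}} = 83519 \cdot \frac{709}{28547536} = \frac{59214971}{28547536}$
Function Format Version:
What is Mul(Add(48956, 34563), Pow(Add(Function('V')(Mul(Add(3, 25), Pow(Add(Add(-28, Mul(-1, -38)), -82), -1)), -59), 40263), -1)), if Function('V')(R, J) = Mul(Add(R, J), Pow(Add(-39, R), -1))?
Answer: Rational(59214971, 28547536) ≈ 2.0743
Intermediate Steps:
Function('V')(R, J) = Mul(Pow(Add(-39, R), -1), Add(J, R)) (Function('V')(R, J) = Mul(Add(J, R), Pow(Add(-39, R), -1)) = Mul(Pow(Add(-39, R), -1), Add(J, R)))
Mul(Add(48956, 34563), Pow(Add(Function('V')(Mul(Add(3, 25), Pow(Add(Add(-28, Mul(-1, -38)), -82), -1)), -59), 40263), -1)) = Mul(Add(48956, 34563), Pow(Add(Mul(Pow(Add(-39, Mul(Add(3, 25), Pow(Add(Add(-28, Mul(-1, -38)), -82), -1))), -1), Add(-59, Mul(Add(3, 25), Pow(Add(Add(-28, Mul(-1, -38)), -82), -1)))), 40263), -1)) = Mul(83519, Pow(Add(Mul(Pow(Add(-39, Mul(28, Pow(Add(Add(-28, 38), -82), -1))), -1), Add(-59, Mul(28, Pow(Add(Add(-28, 38), -82), -1)))), 40263), -1)) = Mul(83519, Pow(Add(Mul(Pow(Add(-39, Mul(28, Pow(Add(10, -82), -1))), -1), Add(-59, Mul(28, Pow(Add(10, -82), -1)))), 40263), -1)) = Mul(83519, Pow(Add(Mul(Pow(Add(-39, Mul(28, Pow(-72, -1))), -1), Add(-59, Mul(28, Pow(-72, -1)))), 40263), -1)) = Mul(83519, Pow(Add(Mul(Pow(Add(-39, Mul(28, Rational(-1, 72))), -1), Add(-59, Mul(28, Rational(-1, 72)))), 40263), -1)) = Mul(83519, Pow(Add(Mul(Pow(Add(-39, Rational(-7, 18)), -1), Add(-59, Rational(-7, 18))), 40263), -1)) = Mul(83519, Pow(Add(Mul(Pow(Rational(-709, 18), -1), Rational(-1069, 18)), 40263), -1)) = Mul(83519, Pow(Add(Mul(Rational(-18, 709), Rational(-1069, 18)), 40263), -1)) = Mul(83519, Pow(Add(Rational(1069, 709), 40263), -1)) = Mul(83519, Pow(Rational(28547536, 709), -1)) = Mul(83519, Rational(709, 28547536)) = Rational(59214971, 28547536)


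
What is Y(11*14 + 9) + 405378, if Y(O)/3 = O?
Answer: 405867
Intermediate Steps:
Y(O) = 3*O
Y(11*14 + 9) + 405378 = 3*(11*14 + 9) + 405378 = 3*(154 + 9) + 405378 = 3*163 + 405378 = 489 + 405378 = 405867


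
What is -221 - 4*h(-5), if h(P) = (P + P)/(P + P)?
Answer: -225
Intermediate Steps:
h(P) = 1 (h(P) = (2*P)/((2*P)) = (2*P)*(1/(2*P)) = 1)
-221 - 4*h(-5) = -221 - 4 = -225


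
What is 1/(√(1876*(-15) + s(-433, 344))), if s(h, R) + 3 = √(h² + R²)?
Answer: -I/√(28143 - 5*√12233) ≈ -0.0060204*I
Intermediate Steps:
s(h, R) = -3 + √(R² + h²) (s(h, R) = -3 + √(h² + R²) = -3 + √(R² + h²))
1/(√(1876*(-15) + s(-433, 344))) = 1/(√(1876*(-15) + (-3 + √(344² + (-433)²)))) = 1/(√(-28140 + (-3 + √(118336 + 187489)))) = 1/(√(-28140 + (-3 + √305825))) = 1/(√(-28140 + (-3 + 5*√12233))) = 1/(√(-28143 + 5*√12233)) = (-28143 + 5*√12233)^(-½)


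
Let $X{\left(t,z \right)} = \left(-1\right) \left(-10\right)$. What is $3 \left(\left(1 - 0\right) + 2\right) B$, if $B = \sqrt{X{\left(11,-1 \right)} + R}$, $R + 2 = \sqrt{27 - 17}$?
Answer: $9 \sqrt{8 + \sqrt{10}} \approx 30.069$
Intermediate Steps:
$X{\left(t,z \right)} = 10$
$R = -2 + \sqrt{10}$ ($R = -2 + \sqrt{27 - 17} = -2 + \sqrt{10} \approx 1.1623$)
$B = \sqrt{8 + \sqrt{10}}$ ($B = \sqrt{10 - \left(2 - \sqrt{10}\right)} = \sqrt{8 + \sqrt{10}} \approx 3.341$)
$3 \left(\left(1 - 0\right) + 2\right) B = 3 \left(\left(1 - 0\right) + 2\right) \sqrt{8 + \sqrt{10}} = 3 \left(\left(1 + 0\right) + 2\right) \sqrt{8 + \sqrt{10}} = 3 \left(1 + 2\right) \sqrt{8 + \sqrt{10}} = 3 \cdot 3 \sqrt{8 + \sqrt{10}} = 9 \sqrt{8 + \sqrt{10}}$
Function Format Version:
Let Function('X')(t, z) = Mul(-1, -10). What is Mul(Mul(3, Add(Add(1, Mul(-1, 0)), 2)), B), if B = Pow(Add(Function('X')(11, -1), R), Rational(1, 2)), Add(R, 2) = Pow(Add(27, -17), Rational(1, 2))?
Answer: Mul(9, Pow(Add(8, Pow(10, Rational(1, 2))), Rational(1, 2))) ≈ 30.069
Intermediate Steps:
Function('X')(t, z) = 10
R = Add(-2, Pow(10, Rational(1, 2))) (R = Add(-2, Pow(Add(27, -17), Rational(1, 2))) = Add(-2, Pow(10, Rational(1, 2))) ≈ 1.1623)
B = Pow(Add(8, Pow(10, Rational(1, 2))), Rational(1, 2)) (B = Pow(Add(10, Add(-2, Pow(10, Rational(1, 2)))), Rational(1, 2)) = Pow(Add(8, Pow(10, Rational(1, 2))), Rational(1, 2)) ≈ 3.3410)
Mul(Mul(3, Add(Add(1, Mul(-1, 0)), 2)), B) = Mul(Mul(3, Add(Add(1, Mul(-1, 0)), 2)), Pow(Add(8, Pow(10, Rational(1, 2))), Rational(1, 2))) = Mul(Mul(3, Add(Add(1, 0), 2)), Pow(Add(8, Pow(10, Rational(1, 2))), Rational(1, 2))) = Mul(Mul(3, Add(1, 2)), Pow(Add(8, Pow(10, Rational(1, 2))), Rational(1, 2))) = Mul(Mul(3, 3), Pow(Add(8, Pow(10, Rational(1, 2))), Rational(1, 2))) = Mul(9, Pow(Add(8, Pow(10, Rational(1, 2))), Rational(1, 2)))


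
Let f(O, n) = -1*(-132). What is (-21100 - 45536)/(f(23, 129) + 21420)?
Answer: -5553/1796 ≈ -3.0919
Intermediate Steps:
f(O, n) = 132
(-21100 - 45536)/(f(23, 129) + 21420) = (-21100 - 45536)/(132 + 21420) = -66636/21552 = -66636*1/21552 = -5553/1796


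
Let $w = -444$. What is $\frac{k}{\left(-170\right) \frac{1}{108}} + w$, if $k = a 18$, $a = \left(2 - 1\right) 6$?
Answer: $- \frac{43572}{85} \approx -512.61$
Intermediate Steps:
$a = 6$ ($a = 1 \cdot 6 = 6$)
$k = 108$ ($k = 6 \cdot 18 = 108$)
$\frac{k}{\left(-170\right) \frac{1}{108}} + w = \frac{108}{\left(-170\right) \frac{1}{108}} - 444 = \frac{108}{- \frac{85}{54}} - 444 = 108 \left(- \frac{54}{85}\right) - 444 = - \frac{5832}{85} - 444 = - \frac{43572}{85}$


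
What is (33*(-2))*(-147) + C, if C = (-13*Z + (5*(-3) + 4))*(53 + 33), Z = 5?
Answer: 3166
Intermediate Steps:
C = -6536 (C = (-13*5 + (5*(-3) + 4))*(53 + 33) = (-65 + (-15 + 4))*86 = (-65 - 11)*86 = -76*86 = -6536)
(33*(-2))*(-147) + C = (33*(-2))*(-147) - 6536 = -66*(-147) - 6536 = 9702 - 6536 = 3166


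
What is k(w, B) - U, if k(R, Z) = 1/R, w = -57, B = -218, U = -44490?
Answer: 2535929/57 ≈ 44490.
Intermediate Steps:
k(w, B) - U = 1/(-57) - 1*(-44490) = -1/57 + 44490 = 2535929/57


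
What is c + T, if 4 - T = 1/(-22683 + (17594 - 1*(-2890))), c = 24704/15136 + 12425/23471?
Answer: 21490141402/3487545831 ≈ 6.1620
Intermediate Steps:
c = 3428091/1585969 (c = 24704*(1/15136) + 12425*(1/23471) = 772/473 + 1775/3353 = 3428091/1585969 ≈ 2.1615)
T = 8797/2199 (T = 4 - 1/(-22683 + (17594 - 1*(-2890))) = 4 - 1/(-22683 + (17594 + 2890)) = 4 - 1/(-22683 + 20484) = 4 - 1/(-2199) = 4 - 1*(-1/2199) = 4 + 1/2199 = 8797/2199 ≈ 4.0005)
c + T = 3428091/1585969 + 8797/2199 = 21490141402/3487545831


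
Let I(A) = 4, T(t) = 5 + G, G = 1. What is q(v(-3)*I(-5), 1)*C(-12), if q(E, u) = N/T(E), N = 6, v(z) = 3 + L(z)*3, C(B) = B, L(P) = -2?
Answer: -12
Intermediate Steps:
v(z) = -3 (v(z) = 3 - 2*3 = 3 - 6 = -3)
T(t) = 6 (T(t) = 5 + 1 = 6)
q(E, u) = 1 (q(E, u) = 6/6 = 6*(1/6) = 1)
q(v(-3)*I(-5), 1)*C(-12) = 1*(-12) = -12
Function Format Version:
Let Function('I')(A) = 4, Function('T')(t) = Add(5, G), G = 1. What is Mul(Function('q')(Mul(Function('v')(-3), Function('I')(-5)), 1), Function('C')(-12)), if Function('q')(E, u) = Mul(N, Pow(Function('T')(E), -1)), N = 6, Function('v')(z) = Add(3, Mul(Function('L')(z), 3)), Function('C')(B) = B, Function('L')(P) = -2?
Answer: -12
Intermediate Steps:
Function('v')(z) = -3 (Function('v')(z) = Add(3, Mul(-2, 3)) = Add(3, -6) = -3)
Function('T')(t) = 6 (Function('T')(t) = Add(5, 1) = 6)
Function('q')(E, u) = 1 (Function('q')(E, u) = Mul(6, Pow(6, -1)) = Mul(6, Rational(1, 6)) = 1)
Mul(Function('q')(Mul(Function('v')(-3), Function('I')(-5)), 1), Function('C')(-12)) = Mul(1, -12) = -12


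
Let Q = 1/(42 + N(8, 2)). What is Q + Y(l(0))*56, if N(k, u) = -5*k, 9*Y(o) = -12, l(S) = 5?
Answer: -445/6 ≈ -74.167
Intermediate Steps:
Y(o) = -4/3 (Y(o) = (1/9)*(-12) = -4/3)
Q = 1/2 (Q = 1/(42 - 5*8) = 1/(42 - 40) = 1/2 ≈ 0.50000)
Q + Y(l(0))*56 = 1/2 - 4/3*56 = 1/2 - 224/3 = -445/6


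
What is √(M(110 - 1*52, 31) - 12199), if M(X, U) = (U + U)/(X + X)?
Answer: 7*I*√837462/58 ≈ 110.45*I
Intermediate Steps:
M(X, U) = U/X (M(X, U) = (2*U)/((2*X)) = (2*U)*(1/(2*X)) = U/X)
√(M(110 - 1*52, 31) - 12199) = √(31/(110 - 1*52) - 12199) = √(31/(110 - 52) - 12199) = √(31/58 - 12199) = √(-707511/58) = 7*I*√837462/58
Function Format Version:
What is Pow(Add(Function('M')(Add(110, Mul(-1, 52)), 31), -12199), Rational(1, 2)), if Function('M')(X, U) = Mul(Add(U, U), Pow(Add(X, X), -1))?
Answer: Mul(Rational(7, 58), I, Pow(837462, Rational(1, 2))) ≈ Mul(110.45, I)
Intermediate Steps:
Function('M')(X, U) = Mul(U, Pow(X, -1)) (Function('M')(X, U) = Mul(Mul(2, U), Pow(Mul(2, X), -1)) = Mul(Mul(2, U), Mul(Rational(1, 2), Pow(X, -1))) = Mul(U, Pow(X, -1)))
Pow(Add(Function('M')(Add(110, Mul(-1, 52)), 31), -12199), Rational(1, 2)) = Pow(Add(Mul(31, Pow(Add(110, Mul(-1, 52)), -1)), -12199), Rational(1, 2)) = Pow(Add(Mul(31, Pow(Add(110, -52), -1)), -12199), Rational(1, 2)) = Pow(Add(Mul(31, Pow(58, -1)), -12199), Rational(1, 2)) = Pow(Add(Mul(31, Rational(1, 58)), -12199), Rational(1, 2)) = Pow(Add(Rational(31, 58), -12199), Rational(1, 2)) = Pow(Rational(-707511, 58), Rational(1, 2)) = Mul(Rational(7, 58), I, Pow(837462, Rational(1, 2)))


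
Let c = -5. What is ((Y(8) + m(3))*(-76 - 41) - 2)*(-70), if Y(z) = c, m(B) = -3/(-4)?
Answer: -69335/2 ≈ -34668.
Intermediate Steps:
m(B) = ¾ (m(B) = -3*(-¼) = ¾)
Y(z) = -5
((Y(8) + m(3))*(-76 - 41) - 2)*(-70) = ((-5 + ¾)*(-76 - 41) - 2)*(-70) = (-17/4*(-117) - 2)*(-70) = (1989/4 - 2)*(-70) = (1981/4)*(-70) = -69335/2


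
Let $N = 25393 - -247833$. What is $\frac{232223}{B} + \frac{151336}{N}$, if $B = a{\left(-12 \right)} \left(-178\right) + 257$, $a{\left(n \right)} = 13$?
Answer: $- \frac{31569031623}{281012941} \approx -112.34$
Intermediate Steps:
$N = 273226$ ($N = 25393 + 247833 = 273226$)
$B = -2057$ ($B = 13 \left(-178\right) + 257 = -2314 + 257 = -2057$)
$\frac{232223}{B} + \frac{151336}{N} = \frac{232223}{-2057} + \frac{151336}{273226} = 232223 \left(- \frac{1}{2057}\right) + 151336 \cdot \frac{1}{273226} = - \frac{232223}{2057} + \frac{75668}{136613} = - \frac{31569031623}{281012941}$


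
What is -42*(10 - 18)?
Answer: 336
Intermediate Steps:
-42*(10 - 18) = -42*(-8) = 336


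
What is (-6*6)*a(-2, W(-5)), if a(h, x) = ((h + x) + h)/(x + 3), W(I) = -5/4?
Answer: 108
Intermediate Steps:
W(I) = -5/4 (W(I) = -5*¼ = -5/4)
a(h, x) = (x + 2*h)/(3 + x)
(-6*6)*a(-2, W(-5)) = (-6*6)*((-5/4 + 2*(-2))/(3 - 5/4)) = -36*(-5/4 - 4)/7/4 = -144*(-21)/(7*4) = -36*(-3) = 108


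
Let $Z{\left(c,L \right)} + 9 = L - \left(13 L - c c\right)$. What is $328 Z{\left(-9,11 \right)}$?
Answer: $-19680$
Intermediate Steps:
$Z{\left(c,L \right)} = -9 + c^{2} - 12 L$ ($Z{\left(c,L \right)} = -9 - \left(12 L - c c\right) = -9 - \left(- c^{2} + 12 L\right) = -9 + c^{2} - 12 L$)
$328 Z{\left(-9,11 \right)} = 328 \left(-9 + \left(-9\right)^{2} - 132\right) = 328 \left(-9 + 81 - 132\right) = 328 \left(-60\right) = -19680$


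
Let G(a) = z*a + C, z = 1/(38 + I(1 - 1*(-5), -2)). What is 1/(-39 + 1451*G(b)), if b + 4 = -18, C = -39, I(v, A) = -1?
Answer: -37/2127158 ≈ -1.7394e-5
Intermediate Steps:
b = -22 (b = -4 - 18 = -22)
z = 1/37 (z = 1/(38 - 1) = 1/37 ≈ 0.027027)
G(a) = -39 + a/37 (G(a) = a/37 - 39 = -39 + a/37)
1/(-39 + 1451*G(b)) = 1/(-39 + 1451*(-39 + (1/37)*(-22))) = 1/(-39 + 1451*(-39 - 22/37)) = 1/(-39 + 1451*(-1465/37)) = 1/(-39 - 2125715/37) = 1/(-2127158/37) = -37/2127158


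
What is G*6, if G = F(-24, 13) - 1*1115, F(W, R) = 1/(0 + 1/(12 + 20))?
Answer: -6498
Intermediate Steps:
F(W, R) = 32 (F(W, R) = 1/(0 + 1/32) = 1/(1/32) = 32)
G = -1083 (G = 32 - 1*1115 = 32 - 1115 = -1083)
G*6 = -1083*6 = -6498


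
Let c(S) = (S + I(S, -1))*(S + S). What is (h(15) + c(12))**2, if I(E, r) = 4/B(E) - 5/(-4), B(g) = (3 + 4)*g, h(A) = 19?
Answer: 5602689/49 ≈ 1.1434e+5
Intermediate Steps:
B(g) = 7*g
I(E, r) = 5/4 + 4/(7*E) (I(E, r) = 4/((7*E)) - 5/(-4) = 4*(1/(7*E)) - 5*(-1/4) = 4/(7*E) + 5/4 = 5/4 + 4/(7*E))
c(S) = 2*S*(S + (16 + 35*S)/(28*S)) (c(S) = (S + (16 + 35*S)/(28*S))*(S + S) = (S + (16 + 35*S)/(28*S))*(2*S) = 2*S*(S + (16 + 35*S)/(28*S)))
(h(15) + c(12))**2 = (19 + (8/7 + 2*12**2 + (5/2)*12))**2 = (19 + (8/7 + 2*144 + 30))**2 = (19 + (8/7 + 288 + 30))**2 = (19 + 2234/7)**2 = (2367/7)**2 = 5602689/49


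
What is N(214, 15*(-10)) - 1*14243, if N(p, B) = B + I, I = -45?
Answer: -14438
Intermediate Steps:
N(p, B) = -45 + B (N(p, B) = B - 45 = -45 + B)
N(214, 15*(-10)) - 1*14243 = (-45 + 15*(-10)) - 1*14243 = (-45 - 150) - 14243 = -195 - 14243 = -14438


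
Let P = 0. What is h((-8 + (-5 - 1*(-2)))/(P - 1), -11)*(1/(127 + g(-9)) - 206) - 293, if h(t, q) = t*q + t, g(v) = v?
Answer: 1319598/59 ≈ 22366.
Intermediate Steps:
h(t, q) = t + q*t (h(t, q) = q*t + t = t + q*t)
h((-8 + (-5 - 1*(-2)))/(P - 1), -11)*(1/(127 + g(-9)) - 206) - 293 = (((-8 + (-5 - 1*(-2)))/(0 - 1))*(1 - 11))*(1/(127 - 9) - 206) - 293 = (((-8 + (-5 + 2))/(-1))*(-10))*(1/118 - 206) - 293 = (((-8 - 3)*(-1))*(-10))*(1/118 - 206) - 293 = (-11*(-1)*(-10))*(-24307/118) - 293 = (11*(-10))*(-24307/118) - 293 = -110*(-24307/118) - 293 = 1336885/59 - 293 = 1319598/59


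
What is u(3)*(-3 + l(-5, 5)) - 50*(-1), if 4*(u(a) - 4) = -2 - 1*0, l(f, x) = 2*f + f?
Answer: -13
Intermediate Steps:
l(f, x) = 3*f
u(a) = 7/2 (u(a) = 4 + (-2 - 1*0)/4 = 4 + (-2 + 0)/4 = 4 + (1/4)*(-2) = 4 - 1/2 = 7/2)
u(3)*(-3 + l(-5, 5)) - 50*(-1) = 7*(-3 + 3*(-5))/2 - 50*(-1) = 7*(-3 - 15)/2 + 50 = (7/2)*(-18) + 50 = -63 + 50 = -13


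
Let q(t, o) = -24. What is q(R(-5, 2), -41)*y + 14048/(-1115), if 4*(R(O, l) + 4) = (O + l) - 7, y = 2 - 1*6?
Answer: 92992/1115 ≈ 83.401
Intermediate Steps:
y = -4 (y = 2 - 6 = -4)
R(O, l) = -23/4 + O/4 + l/4 (R(O, l) = -4 + ((O + l) - 7)/4 = -4 + (-7 + O + l)/4 = -4 + (-7/4 + O/4 + l/4) = -23/4 + O/4 + l/4)
q(R(-5, 2), -41)*y + 14048/(-1115) = -24*(-4) + 14048/(-1115) = 96 + 14048*(-1/1115) = 96 - 14048/1115 = 92992/1115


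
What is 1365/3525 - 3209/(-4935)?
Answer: 1024/987 ≈ 1.0375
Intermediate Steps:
1365/3525 - 3209/(-4935) = 1365*(1/3525) - 3209*(-1/4935) = 91/235 + 3209/4935 = 1024/987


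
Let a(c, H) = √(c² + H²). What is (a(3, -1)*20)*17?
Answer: 340*√10 ≈ 1075.2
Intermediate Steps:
a(c, H) = √(H² + c²)
(a(3, -1)*20)*17 = (√((-1)² + 3²)*20)*17 = (√(1 + 9)*20)*17 = (√10*20)*17 = (20*√10)*17 = 340*√10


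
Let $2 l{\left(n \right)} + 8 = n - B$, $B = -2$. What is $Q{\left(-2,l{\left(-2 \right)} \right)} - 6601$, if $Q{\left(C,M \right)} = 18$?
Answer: $-6583$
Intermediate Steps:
$l{\left(n \right)} = -3 + \frac{n}{2}$ ($l{\left(n \right)} = -4 + \frac{n - -2}{2} = -4 + \frac{n + 2}{2} = -4 + \frac{2 + n}{2} = -4 + \left(1 + \frac{n}{2}\right) = -3 + \frac{n}{2}$)
$Q{\left(-2,l{\left(-2 \right)} \right)} - 6601 = 18 - 6601 = -6583$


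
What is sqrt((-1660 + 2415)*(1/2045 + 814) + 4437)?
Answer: 3*sqrt(11505352414)/409 ≈ 786.77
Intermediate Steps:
sqrt((-1660 + 2415)*(1/2045 + 814) + 4437) = sqrt(755*(1/2045 + 814) + 4437) = sqrt(755*(1664631/2045) + 4437) = sqrt(251359281/409 + 4437) = sqrt(253174014/409) = 3*sqrt(11505352414)/409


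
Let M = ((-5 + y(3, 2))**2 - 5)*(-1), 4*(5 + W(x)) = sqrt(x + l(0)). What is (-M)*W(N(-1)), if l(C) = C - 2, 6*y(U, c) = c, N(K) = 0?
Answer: -755/9 + 151*I*sqrt(2)/36 ≈ -83.889 + 5.9318*I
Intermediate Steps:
y(U, c) = c/6
l(C) = -2 + C
W(x) = -5 + sqrt(-2 + x)/4 (W(x) = -5 + sqrt(x + (-2 + 0))/4 = -5 + sqrt(x - 2)/4 = -5 + sqrt(-2 + x)/4)
M = -151/9 (M = ((-5 + (1/6)*2)**2 - 5)*(-1) = ((-5 + 1/3)**2 - 5)*(-1) = ((-14/3)**2 - 5)*(-1) = (196/9 - 5)*(-1) = (151/9)*(-1) = -151/9 ≈ -16.778)
(-M)*W(N(-1)) = (-1*(-151/9))*(-5 + sqrt(-2 + 0)/4) = 151*(-5 + sqrt(-2)/4)/9 = 151*(-5 + (I*sqrt(2))/4)/9 = 151*(-5 + I*sqrt(2)/4)/9 = -755/9 + 151*I*sqrt(2)/36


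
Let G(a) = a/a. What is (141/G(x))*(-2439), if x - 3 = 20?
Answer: -343899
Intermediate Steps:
x = 23 (x = 3 + 20 = 23)
G(a) = 1
(141/G(x))*(-2439) = (141/1)*(-2439) = (141*1)*(-2439) = 141*(-2439) = -343899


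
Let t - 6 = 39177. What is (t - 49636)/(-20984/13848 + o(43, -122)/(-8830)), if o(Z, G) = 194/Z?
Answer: 3435082577835/498131342 ≈ 6895.9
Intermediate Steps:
t = 39183 (t = 6 + 39177 = 39183)
(t - 49636)/(-20984/13848 + o(43, -122)/(-8830)) = (39183 - 49636)/(-20984/13848 + (194/43)/(-8830)) = -10453/(-20984*1/13848 + (194*(1/43))*(-1/8830)) = -10453/(-2623/1731 + (194/43)*(-1/8830)) = -10453/(-2623/1731 - 97/189845) = -10453/(-498131342/328621695) = -10453*(-328621695/498131342) = 3435082577835/498131342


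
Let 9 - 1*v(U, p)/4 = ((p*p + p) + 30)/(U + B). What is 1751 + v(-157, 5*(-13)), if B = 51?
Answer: 103091/53 ≈ 1945.1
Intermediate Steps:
v(U, p) = 36 - 4*(30 + p + p²)/(51 + U) (v(U, p) = 36 - 4*((p*p + p) + 30)/(U + 51) = 36 - 4*((p² + p) + 30)/(51 + U) = 36 - 4*((p + p²) + 30)/(51 + U) = 36 - 4*(30 + p + p²)/(51 + U))
1751 + v(-157, 5*(-13)) = 1751 + 4*(429 - 5*(-13) - (5*(-13))² + 9*(-157))/(51 - 157) = 1751 + 4*(429 - 1*(-65) - 1*(-65)² - 1413)/(-106) = 1751 + 4*(-1/106)*(429 + 65 - 1*4225 - 1413) = 1751 + 4*(-1/106)*(429 + 65 - 4225 - 1413) = 1751 + 4*(-1/106)*(-5144) = 1751 + 10288/53 = 103091/53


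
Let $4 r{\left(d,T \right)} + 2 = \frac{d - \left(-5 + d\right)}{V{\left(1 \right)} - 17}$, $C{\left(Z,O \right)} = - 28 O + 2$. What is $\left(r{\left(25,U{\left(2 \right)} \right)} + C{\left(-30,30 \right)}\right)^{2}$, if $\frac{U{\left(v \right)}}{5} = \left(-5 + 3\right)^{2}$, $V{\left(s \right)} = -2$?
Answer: $\frac{4061640361}{5776} \approx 7.0319 \cdot 10^{5}$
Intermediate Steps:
$U{\left(v \right)} = 20$ ($U{\left(v \right)} = 5 \left(-5 + 3\right)^{2} = 5 \left(-2\right)^{2} = 5 \cdot 4 = 20$)
$C{\left(Z,O \right)} = 2 - 28 O$
$r{\left(d,T \right)} = - \frac{43}{76}$ ($r{\left(d,T \right)} = - \frac{1}{2} + \frac{\left(d - \left(-5 + d\right)\right) \frac{1}{-2 - 17}}{4} = - \frac{1}{2} + \frac{5 \frac{1}{-19}}{4} = - \frac{1}{2} + \frac{5 \left(- \frac{1}{19}\right)}{4} = - \frac{1}{2} + \frac{1}{4} \left(- \frac{5}{19}\right) = - \frac{1}{2} - \frac{5}{76} = - \frac{43}{76}$)
$\left(r{\left(25,U{\left(2 \right)} \right)} + C{\left(-30,30 \right)}\right)^{2} = \left(- \frac{43}{76} + \left(2 - 840\right)\right)^{2} = \left(- \frac{43}{76} - 838\right)^{2} = \left(- \frac{63731}{76}\right)^{2} = \frac{4061640361}{5776}$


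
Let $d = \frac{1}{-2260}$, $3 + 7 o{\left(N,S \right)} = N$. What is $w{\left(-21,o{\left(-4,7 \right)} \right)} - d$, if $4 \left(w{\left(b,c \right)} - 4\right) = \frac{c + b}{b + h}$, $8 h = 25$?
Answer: $\frac{126573}{29380} \approx 4.3081$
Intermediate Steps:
$h = \frac{25}{8}$ ($h = \frac{1}{8} \cdot 25 = \frac{25}{8} \approx 3.125$)
$o{\left(N,S \right)} = - \frac{3}{7} + \frac{N}{7}$
$d = - \frac{1}{2260} \approx -0.00044248$
$w{\left(b,c \right)} = 4 + \frac{b + c}{4 \left(\frac{25}{8} + b\right)}$ ($w{\left(b,c \right)} = 4 + \frac{\left(c + b\right) \frac{1}{b + \frac{25}{8}}}{4} = 4 + \frac{\left(b + c\right) \frac{1}{\frac{25}{8} + b}}{4} = 4 + \frac{\frac{1}{\frac{25}{8} + b} \left(b + c\right)}{4} = 4 + \frac{b + c}{4 \left(\frac{25}{8} + b\right)}$)
$w{\left(-21,o{\left(-4,7 \right)} \right)} - d = \frac{2 \left(50 + \left(- \frac{3}{7} + \frac{1}{7} \left(-4\right)\right) + 17 \left(-21\right)\right)}{25 + 8 \left(-21\right)} - - \frac{1}{2260} = \frac{2 \left(50 - 1 - 357\right)}{25 - 168} + \frac{1}{2260} = \frac{2 \left(50 - 1 - 357\right)}{-143} + \frac{1}{2260} = 2 \left(- \frac{1}{143}\right) \left(-308\right) + \frac{1}{2260} = \frac{56}{13} + \frac{1}{2260} = \frac{126573}{29380}$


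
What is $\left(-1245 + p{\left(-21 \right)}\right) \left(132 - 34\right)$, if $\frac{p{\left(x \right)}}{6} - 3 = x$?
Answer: $-132594$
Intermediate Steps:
$p{\left(x \right)} = 18 + 6 x$
$\left(-1245 + p{\left(-21 \right)}\right) \left(132 - 34\right) = \left(-1245 + \left(18 + 6 \left(-21\right)\right)\right) \left(132 - 34\right) = \left(-1245 + \left(18 - 126\right)\right) 98 = \left(-1245 - 108\right) 98 = \left(-1353\right) 98 = -132594$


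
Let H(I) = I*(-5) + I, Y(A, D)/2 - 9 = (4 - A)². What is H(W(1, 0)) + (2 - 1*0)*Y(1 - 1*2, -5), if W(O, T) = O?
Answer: 132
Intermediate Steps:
Y(A, D) = 18 + 2*(4 - A)²
H(I) = -4*I (H(I) = -5*I + I = -4*I)
H(W(1, 0)) + (2 - 1*0)*Y(1 - 1*2, -5) = -4*1 + (2 - 1*0)*(18 + 2*(-4 + (1 - 1*2))²) = -4 + (2 + 0)*(18 + 2*(-4 + (1 - 2))²) = -4 + 2*(18 + 2*(-4 - 1)²) = -4 + 2*(18 + 2*(-5)²) = -4 + 2*(18 + 2*25) = -4 + 2*(18 + 50) = -4 + 2*68 = -4 + 136 = 132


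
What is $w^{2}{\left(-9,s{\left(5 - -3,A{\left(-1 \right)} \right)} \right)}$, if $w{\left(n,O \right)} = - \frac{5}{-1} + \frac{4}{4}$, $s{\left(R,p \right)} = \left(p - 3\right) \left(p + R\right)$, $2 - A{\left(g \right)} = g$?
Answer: $36$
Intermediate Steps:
$A{\left(g \right)} = 2 - g$
$s{\left(R,p \right)} = \left(-3 + p\right) \left(R + p\right)$
$w{\left(n,O \right)} = 6$ ($w{\left(n,O \right)} = \left(-5\right) \left(-1\right) + 4 \cdot \frac{1}{4} = 5 + 1 = 6$)
$w^{2}{\left(-9,s{\left(5 - -3,A{\left(-1 \right)} \right)} \right)} = 6^{2} = 36$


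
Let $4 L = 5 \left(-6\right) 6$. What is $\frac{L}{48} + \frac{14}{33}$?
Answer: $- \frac{271}{528} \approx -0.51326$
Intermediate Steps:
$L = -45$ ($L = \frac{5 \left(-6\right) 6}{4} = \frac{\left(-30\right) 6}{4} = \frac{1}{4} \left(-180\right) = -45$)
$\frac{L}{48} + \frac{14}{33} = - \frac{45}{48} + \frac{14}{33} = \left(-45\right) \frac{1}{48} + 14 \cdot \frac{1}{33} = - \frac{15}{16} + \frac{14}{33} = - \frac{271}{528}$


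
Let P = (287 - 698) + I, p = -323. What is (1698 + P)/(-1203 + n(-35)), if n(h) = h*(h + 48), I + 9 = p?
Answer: -955/1658 ≈ -0.57600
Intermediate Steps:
I = -332 (I = -9 - 323 = -332)
n(h) = h*(48 + h)
P = -743 (P = (287 - 698) - 332 = -411 - 332 = -743)
(1698 + P)/(-1203 + n(-35)) = (1698 - 743)/(-1203 - 35*(48 - 35)) = 955/(-1203 - 35*13) = 955/(-1203 - 455) = 955/(-1658) = 955*(-1/1658) = -955/1658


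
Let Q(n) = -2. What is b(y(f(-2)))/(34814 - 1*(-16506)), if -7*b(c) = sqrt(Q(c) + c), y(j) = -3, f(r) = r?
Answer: -I*sqrt(5)/359240 ≈ -6.2244e-6*I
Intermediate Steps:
b(c) = -sqrt(-2 + c)/7
b(y(f(-2)))/(34814 - 1*(-16506)) = (-sqrt(-2 - 3)/7)/(34814 - 1*(-16506)) = (-I*sqrt(5)/7)/(34814 + 16506) = -I*sqrt(5)/7/51320 = -I*sqrt(5)/7*(1/51320) = -I*sqrt(5)/359240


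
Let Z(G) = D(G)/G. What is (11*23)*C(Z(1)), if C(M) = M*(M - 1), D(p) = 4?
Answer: 3036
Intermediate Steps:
Z(G) = 4/G
C(M) = M*(-1 + M)
(11*23)*C(Z(1)) = (11*23)*((4/1)*(-1 + 4/1)) = 253*((4*1)*(-1 + 4*1)) = 253*(4*(-1 + 4)) = 253*(4*3) = 253*12 = 3036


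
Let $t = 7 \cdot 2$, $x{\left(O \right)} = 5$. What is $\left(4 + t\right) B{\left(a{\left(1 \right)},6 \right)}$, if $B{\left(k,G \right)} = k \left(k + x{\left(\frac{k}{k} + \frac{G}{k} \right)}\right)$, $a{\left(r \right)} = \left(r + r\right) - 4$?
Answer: $-108$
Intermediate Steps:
$a{\left(r \right)} = -4 + 2 r$ ($a{\left(r \right)} = 2 r - 4 = -4 + 2 r$)
$B{\left(k,G \right)} = k \left(5 + k\right)$ ($B{\left(k,G \right)} = k \left(k + 5\right) = k \left(5 + k\right)$)
$t = 14$
$\left(4 + t\right) B{\left(a{\left(1 \right)},6 \right)} = \left(4 + 14\right) \left(-4 + 2 \cdot 1\right) \left(5 + \left(-4 + 2 \cdot 1\right)\right) = 18 \left(-4 + 2\right) \left(5 + \left(-4 + 2\right)\right) = 18 \left(- 2 \left(5 - 2\right)\right) = 18 \left(\left(-2\right) 3\right) = 18 \left(-6\right) = -108$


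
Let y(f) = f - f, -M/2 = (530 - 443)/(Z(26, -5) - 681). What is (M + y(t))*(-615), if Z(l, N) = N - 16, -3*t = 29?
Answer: -5945/39 ≈ -152.44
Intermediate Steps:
t = -29/3 (t = -⅓*29 = -29/3 ≈ -9.6667)
Z(l, N) = -16 + N
M = 29/117 (M = -2*(530 - 443)/((-16 - 5) - 681) = -174/(-21 - 681) = -174/(-702) = -174*(-1)/702 = -2*(-29/234) = 29/117 ≈ 0.24786)
y(f) = 0
(M + y(t))*(-615) = (29/117 + 0)*(-615) = (29/117)*(-615) = -5945/39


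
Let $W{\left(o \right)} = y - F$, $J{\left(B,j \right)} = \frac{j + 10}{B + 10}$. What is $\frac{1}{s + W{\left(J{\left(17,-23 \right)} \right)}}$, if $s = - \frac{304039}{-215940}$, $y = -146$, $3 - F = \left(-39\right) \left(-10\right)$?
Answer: $\frac{215940}{52345579} \approx 0.0041253$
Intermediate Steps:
$J{\left(B,j \right)} = \frac{10 + j}{10 + B}$
$F = -387$ ($F = 3 - \left(-39\right) \left(-10\right) = 3 - 390 = -387$)
$W{\left(o \right)} = 241$ ($W{\left(o \right)} = -146 - -387 = -146 + 387 = 241$)
$s = \frac{304039}{215940}$ ($s = \left(-304039\right) \left(- \frac{1}{215940}\right) = \frac{304039}{215940} \approx 1.408$)
$\frac{1}{s + W{\left(J{\left(17,-23 \right)} \right)}} = \frac{1}{\frac{304039}{215940} + 241} = \frac{1}{\frac{52345579}{215940}} = \frac{215940}{52345579}$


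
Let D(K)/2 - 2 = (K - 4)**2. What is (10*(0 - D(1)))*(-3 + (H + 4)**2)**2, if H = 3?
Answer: -465520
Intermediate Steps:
D(K) = 4 + 2*(-4 + K)**2 (D(K) = 4 + 2*(K - 4)**2 = 4 + 2*(-4 + K)**2)
(10*(0 - D(1)))*(-3 + (H + 4)**2)**2 = (10*(0 - (4 + 2*(-4 + 1)**2)))*(-3 + (3 + 4)**2)**2 = (10*(0 - (4 + 2*(-3)**2)))*(-3 + 7**2)**2 = (10*(0 - (4 + 2*9)))*(-3 + 49)**2 = (10*(0 - (4 + 18)))*46**2 = (10*(0 - 1*22))*2116 = (10*(0 - 22))*2116 = (10*(-22))*2116 = -220*2116 = -465520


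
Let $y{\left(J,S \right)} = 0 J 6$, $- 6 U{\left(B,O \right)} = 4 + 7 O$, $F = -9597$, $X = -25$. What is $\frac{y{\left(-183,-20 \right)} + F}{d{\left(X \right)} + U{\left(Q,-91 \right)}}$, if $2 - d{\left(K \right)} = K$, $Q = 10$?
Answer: $- \frac{19194}{265} \approx -72.43$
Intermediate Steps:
$d{\left(K \right)} = 2 - K$
$U{\left(B,O \right)} = - \frac{2}{3} - \frac{7 O}{6}$ ($U{\left(B,O \right)} = - \frac{4 + 7 O}{6} = - \frac{2}{3} - \frac{7 O}{6}$)
$y{\left(J,S \right)} = 0$ ($y{\left(J,S \right)} = 0 \cdot 6 = 0$)
$\frac{y{\left(-183,-20 \right)} + F}{d{\left(X \right)} + U{\left(Q,-91 \right)}} = \frac{0 - 9597}{\left(2 - -25\right) - - \frac{211}{2}} = - \frac{9597}{\left(2 + 25\right) + \left(- \frac{2}{3} + \frac{637}{6}\right)} = - \frac{9597}{27 + \frac{211}{2}} = - \frac{9597}{\frac{265}{2}} = \left(-9597\right) \frac{2}{265} = - \frac{19194}{265}$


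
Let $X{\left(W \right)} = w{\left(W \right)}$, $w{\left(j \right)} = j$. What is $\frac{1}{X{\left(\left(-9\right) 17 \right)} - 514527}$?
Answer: $- \frac{1}{514680} \approx -1.943 \cdot 10^{-6}$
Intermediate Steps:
$X{\left(W \right)} = W$
$\frac{1}{X{\left(\left(-9\right) 17 \right)} - 514527} = \frac{1}{\left(-9\right) 17 - 514527} = \frac{1}{-153 - 514527} = \frac{1}{-514680} = - \frac{1}{514680}$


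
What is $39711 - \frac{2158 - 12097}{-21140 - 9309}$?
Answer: $\frac{1209150300}{30449} \approx 39711.0$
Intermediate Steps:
$39711 - \frac{2158 - 12097}{-21140 - 9309} = 39711 - - \frac{9939}{-30449} = 39711 - \left(-9939\right) \left(- \frac{1}{30449}\right) = 39711 - \frac{9939}{30449} = \frac{1209150300}{30449}$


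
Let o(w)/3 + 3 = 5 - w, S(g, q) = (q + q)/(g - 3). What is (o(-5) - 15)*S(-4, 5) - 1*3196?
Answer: -22432/7 ≈ -3204.6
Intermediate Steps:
S(g, q) = 2*q/(-3 + g) (S(g, q) = (2*q)/(-3 + g) = 2*q/(-3 + g))
o(w) = 6 - 3*w (o(w) = -9 + 3*(5 - w) = -9 + (15 - 3*w) = 6 - 3*w)
(o(-5) - 15)*S(-4, 5) - 1*3196 = ((6 - 3*(-5)) - 15)*(2*5/(-3 - 4)) - 1*3196 = ((6 + 15) - 15)*(2*5/(-7)) - 3196 = (21 - 15)*(2*5*(-⅐)) - 3196 = 6*(-10/7) - 3196 = -60/7 - 3196 = -22432/7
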